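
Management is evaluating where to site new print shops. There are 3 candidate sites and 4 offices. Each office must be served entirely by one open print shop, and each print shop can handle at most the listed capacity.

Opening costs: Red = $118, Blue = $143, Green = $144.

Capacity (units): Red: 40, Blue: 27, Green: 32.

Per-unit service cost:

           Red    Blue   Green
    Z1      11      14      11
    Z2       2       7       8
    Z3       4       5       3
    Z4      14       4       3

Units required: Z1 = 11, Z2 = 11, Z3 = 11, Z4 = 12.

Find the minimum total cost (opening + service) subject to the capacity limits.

Minimum total cost: 474

Open {Red, Green}: Z1→Red 11·11=121, Z2→Red 2·11=22, Z3→Green 3·11=33, Z4→Green 3·12=36.
Loads: Red carries 22/40, Green carries 23/32. Service 212; fixed 262; total 474.
Next best feasible plan costs 485.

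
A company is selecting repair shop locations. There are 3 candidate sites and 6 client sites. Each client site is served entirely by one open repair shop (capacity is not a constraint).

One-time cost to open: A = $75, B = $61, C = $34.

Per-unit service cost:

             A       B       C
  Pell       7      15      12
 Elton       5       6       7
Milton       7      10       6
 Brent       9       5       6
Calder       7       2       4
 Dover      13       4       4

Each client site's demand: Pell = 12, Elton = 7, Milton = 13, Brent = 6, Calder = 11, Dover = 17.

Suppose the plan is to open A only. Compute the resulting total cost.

Each client site is assigned to its cheapest site among the open ones.
{A}: Pell→A 7·12=84, Elton→A 5·7=35, Milton→A 7·13=91, Brent→A 9·6=54, Calder→A 7·11=77, Dover→A 13·17=221. Service 562; fixed 75; total 637.

Total cost: 637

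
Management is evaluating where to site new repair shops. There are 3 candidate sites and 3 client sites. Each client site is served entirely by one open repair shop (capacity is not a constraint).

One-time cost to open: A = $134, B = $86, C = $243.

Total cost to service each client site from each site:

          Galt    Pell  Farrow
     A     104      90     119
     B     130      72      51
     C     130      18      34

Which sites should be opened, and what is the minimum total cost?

Open B only; minimum total cost 339.

For any fixed open set, each client site goes to its cheapest open site; total = fixed + service.
{B}: Galt→B 130, Pell→B 72, Farrow→B 51. Service 253; fixed 86; total 339.
{C}: service 182 + fixed 243 = 425
{A}: service 313 + fixed 134 = 447
{A, B, C}: Galt→A 104, Pell→C 18, Farrow→C 34. Service 156; fixed 463; total 619.
No other subset beats 339.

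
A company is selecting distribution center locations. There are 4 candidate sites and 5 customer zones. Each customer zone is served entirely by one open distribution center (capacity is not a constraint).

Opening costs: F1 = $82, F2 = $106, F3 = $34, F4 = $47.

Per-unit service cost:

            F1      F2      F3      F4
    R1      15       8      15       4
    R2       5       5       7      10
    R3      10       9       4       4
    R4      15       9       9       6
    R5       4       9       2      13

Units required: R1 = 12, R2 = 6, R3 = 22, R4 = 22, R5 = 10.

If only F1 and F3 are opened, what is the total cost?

Each customer zone is assigned to its cheapest site among the open ones.
{F1, F3}: R1→F1 15·12=180, R2→F1 5·6=30, R3→F3 4·22=88, R4→F3 9·22=198, R5→F3 2·10=20. Service 516; fixed 116; total 632.

Total cost: 632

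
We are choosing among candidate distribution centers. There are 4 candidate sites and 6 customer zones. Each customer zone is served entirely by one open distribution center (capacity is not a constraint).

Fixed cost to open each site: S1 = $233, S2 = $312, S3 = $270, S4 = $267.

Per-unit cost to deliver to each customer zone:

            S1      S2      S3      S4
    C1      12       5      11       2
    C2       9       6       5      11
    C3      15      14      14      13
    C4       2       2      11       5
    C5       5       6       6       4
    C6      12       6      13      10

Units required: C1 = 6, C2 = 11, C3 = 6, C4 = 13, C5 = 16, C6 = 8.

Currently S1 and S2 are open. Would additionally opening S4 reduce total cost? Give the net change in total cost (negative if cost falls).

No — net change +227 (cost rises by 227).

Current service cost with {S1, S2}: 334.
Adding S4: each customer zone re-picks its cheapest; new service cost 294, saving 40.
Extra fixed cost: 267. Net change = 267 − 40 = 227.
(Totals: 879 → 1106.)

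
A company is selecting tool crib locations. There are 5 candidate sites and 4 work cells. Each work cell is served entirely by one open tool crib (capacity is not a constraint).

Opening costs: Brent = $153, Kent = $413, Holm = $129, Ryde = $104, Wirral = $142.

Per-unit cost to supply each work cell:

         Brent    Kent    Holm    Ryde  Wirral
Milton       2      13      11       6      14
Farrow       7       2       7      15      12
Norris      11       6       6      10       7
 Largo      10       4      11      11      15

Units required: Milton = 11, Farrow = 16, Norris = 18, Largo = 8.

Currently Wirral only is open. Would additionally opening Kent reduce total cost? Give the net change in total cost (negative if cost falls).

Current service cost with {Wirral}: 592.
Adding Kent: each work cell re-picks its cheapest; new service cost 315, saving 277.
Extra fixed cost: 413. Net change = 413 − 277 = 136.
(Totals: 734 → 870.)

No — net change +136 (cost rises by 136).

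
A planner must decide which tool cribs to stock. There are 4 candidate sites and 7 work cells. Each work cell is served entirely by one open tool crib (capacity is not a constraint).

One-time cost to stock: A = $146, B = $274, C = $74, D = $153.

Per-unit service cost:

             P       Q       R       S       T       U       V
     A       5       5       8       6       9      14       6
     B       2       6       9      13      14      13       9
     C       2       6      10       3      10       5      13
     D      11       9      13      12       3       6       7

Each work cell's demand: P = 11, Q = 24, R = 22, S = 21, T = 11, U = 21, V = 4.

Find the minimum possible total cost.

Minimum total cost: 790

For any fixed open set, each work cell goes to its cheapest open site; total = fixed + service.
{C}: P→C 2·11=22, Q→C 6·24=144, R→C 10·22=220, S→C 3·21=63, T→C 10·11=110, U→C 5·21=105, V→C 13·4=52. Service 716; fixed 74; total 790.
{A, C}: service 609 + fixed 220 = 829
{C, D}: service 615 + fixed 227 = 842
{A, B, C, D}: service 543 + fixed 647 = 1190
(All 15 nonempty subsets were checked; C only is lowest.)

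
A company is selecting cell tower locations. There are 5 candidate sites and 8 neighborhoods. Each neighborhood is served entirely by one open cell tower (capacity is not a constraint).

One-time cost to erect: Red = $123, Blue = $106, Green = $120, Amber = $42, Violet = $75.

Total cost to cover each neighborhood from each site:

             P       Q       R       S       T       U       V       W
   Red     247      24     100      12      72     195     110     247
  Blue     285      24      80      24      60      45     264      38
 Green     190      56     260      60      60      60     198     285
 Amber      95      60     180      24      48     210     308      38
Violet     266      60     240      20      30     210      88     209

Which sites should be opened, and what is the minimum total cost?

Open Blue, Amber and Violet; minimum total cost 643.

For any fixed open set, each neighborhood goes to its cheapest open site; total = fixed + service.
{Blue, Amber, Violet}: P→Amber 95, Q→Blue 24, R→Blue 80, S→Violet 20, T→Violet 30, U→Blue 45, V→Violet 88, W→Blue 38. Service 420; fixed 223; total 643.
{Red, Blue, Amber}: service 452 + fixed 271 = 723
{Red, Blue, Amber, Violet}: service 412 + fixed 346 = 758
{Red, Blue, Green, Amber, Violet}: service 412 + fixed 466 = 878
No other subset beats 643.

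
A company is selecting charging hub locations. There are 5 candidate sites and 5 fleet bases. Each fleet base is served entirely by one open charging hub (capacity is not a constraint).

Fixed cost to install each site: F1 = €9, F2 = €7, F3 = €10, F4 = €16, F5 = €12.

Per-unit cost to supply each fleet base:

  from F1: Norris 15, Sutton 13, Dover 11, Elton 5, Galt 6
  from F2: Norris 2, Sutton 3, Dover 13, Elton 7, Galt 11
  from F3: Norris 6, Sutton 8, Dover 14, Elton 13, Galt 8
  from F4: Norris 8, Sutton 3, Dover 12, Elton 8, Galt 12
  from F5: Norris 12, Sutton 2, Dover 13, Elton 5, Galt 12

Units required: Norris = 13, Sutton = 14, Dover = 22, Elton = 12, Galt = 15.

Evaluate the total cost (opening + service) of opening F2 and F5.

Each fleet base is assigned to its cheapest site among the open ones.
{F2, F5}: Norris→F2 2·13=26, Sutton→F5 2·14=28, Dover→F2 13·22=286, Elton→F5 5·12=60, Galt→F2 11·15=165. Service 565; fixed 19; total 584.

Total cost: 584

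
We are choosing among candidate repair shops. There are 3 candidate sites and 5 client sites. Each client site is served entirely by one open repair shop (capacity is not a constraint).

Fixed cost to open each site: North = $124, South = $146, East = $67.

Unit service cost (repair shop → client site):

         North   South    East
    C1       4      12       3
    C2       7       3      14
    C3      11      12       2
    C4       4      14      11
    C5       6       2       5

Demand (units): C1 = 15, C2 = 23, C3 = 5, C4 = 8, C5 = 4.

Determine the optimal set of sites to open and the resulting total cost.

For any fixed open set, each client site goes to its cheapest open site; total = fixed + service.
{South, East}: C1→East 3·15=45, C2→South 3·23=69, C3→East 2·5=10, C4→East 11·8=88, C5→South 2·4=8. Service 220; fixed 213; total 433.
{North}: service 332 + fixed 124 = 456
{North, East}: C1→East 3·15=45, C2→North 7·23=161, C3→East 2·5=10, C4→North 4·8=32, C5→East 5·4=20. Service 268; fixed 191; total 459.
{North, South, East}: service 164 + fixed 337 = 501
No other subset beats 433.

Open South and East; minimum total cost 433.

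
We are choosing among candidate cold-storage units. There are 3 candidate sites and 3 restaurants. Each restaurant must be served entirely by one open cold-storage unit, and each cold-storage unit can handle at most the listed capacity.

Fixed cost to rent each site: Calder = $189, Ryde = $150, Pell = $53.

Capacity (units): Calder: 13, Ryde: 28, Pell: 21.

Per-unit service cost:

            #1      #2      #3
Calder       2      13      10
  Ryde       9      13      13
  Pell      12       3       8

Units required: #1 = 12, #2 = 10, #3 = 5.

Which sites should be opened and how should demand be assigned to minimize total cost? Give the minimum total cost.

Minimum total cost: 336

Open {Calder, Pell}: #1→Calder 2·12=24, #2→Pell 3·10=30, #3→Pell 8·5=40.
Loads: Calder carries 12/13, Pell carries 15/21. Service 94; fixed 242; total 336.
Next best feasible plan costs 381.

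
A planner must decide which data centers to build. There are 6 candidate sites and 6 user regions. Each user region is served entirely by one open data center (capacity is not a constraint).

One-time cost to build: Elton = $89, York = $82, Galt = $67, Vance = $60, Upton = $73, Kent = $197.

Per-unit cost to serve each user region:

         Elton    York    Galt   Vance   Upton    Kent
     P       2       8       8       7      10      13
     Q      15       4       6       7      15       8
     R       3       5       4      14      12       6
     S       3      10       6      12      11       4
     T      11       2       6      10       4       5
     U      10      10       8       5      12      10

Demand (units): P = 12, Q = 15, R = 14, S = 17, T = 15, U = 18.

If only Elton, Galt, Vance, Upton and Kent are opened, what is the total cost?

Total cost: 843

Each user region is assigned to its cheapest site among the open ones.
{Elton, Galt, Vance, Upton, Kent}: P→Elton 2·12=24, Q→Galt 6·15=90, R→Elton 3·14=42, S→Elton 3·17=51, T→Upton 4·15=60, U→Vance 5·18=90. Service 357; fixed 486; total 843.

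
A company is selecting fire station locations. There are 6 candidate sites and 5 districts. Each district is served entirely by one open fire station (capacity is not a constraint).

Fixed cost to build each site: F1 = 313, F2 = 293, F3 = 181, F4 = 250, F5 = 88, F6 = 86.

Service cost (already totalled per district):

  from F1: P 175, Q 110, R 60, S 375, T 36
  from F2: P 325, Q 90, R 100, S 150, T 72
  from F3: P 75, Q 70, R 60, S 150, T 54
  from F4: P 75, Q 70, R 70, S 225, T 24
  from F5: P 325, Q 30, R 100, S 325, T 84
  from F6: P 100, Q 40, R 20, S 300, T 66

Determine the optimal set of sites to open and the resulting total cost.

Open F3 only; minimum total cost 590.

For any fixed open set, each district goes to its cheapest open site; total = fixed + service.
{F3}: P→F3 75, Q→F3 70, R→F3 60, S→F3 150, T→F3 54. Service 409; fixed 181; total 590.
{F3, F6}: P→F3 75, Q→F6 40, R→F6 20, S→F3 150, T→F3 54. Service 339; fixed 267; total 606.
{F6}: P→F6 100, Q→F6 40, R→F6 20, S→F6 300, T→F6 66. Service 526; fixed 86; total 612.
{F1, F2, F3, F4, F5, F6}: service 299 + fixed 1211 = 1510
No other subset beats 590.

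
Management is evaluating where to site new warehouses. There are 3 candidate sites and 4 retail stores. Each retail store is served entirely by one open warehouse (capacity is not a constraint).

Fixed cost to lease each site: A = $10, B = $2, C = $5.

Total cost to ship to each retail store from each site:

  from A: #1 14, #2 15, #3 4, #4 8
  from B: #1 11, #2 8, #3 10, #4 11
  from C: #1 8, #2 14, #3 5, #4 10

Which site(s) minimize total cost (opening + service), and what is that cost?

For any fixed open set, each retail store goes to its cheapest open site; total = fixed + service.
{B, C}: #1→C 8, #2→B 8, #3→C 5, #4→C 10. Service 31; fixed 7; total 38.
{B}: #1→B 11, #2→B 8, #3→B 10, #4→B 11. Service 40; fixed 2; total 42.
{C}: service 37 + fixed 5 = 42
{A, B, C}: service 28 + fixed 17 = 45
(All 7 nonempty subsets were checked; B and C is lowest.)

Open B and C; minimum total cost 38.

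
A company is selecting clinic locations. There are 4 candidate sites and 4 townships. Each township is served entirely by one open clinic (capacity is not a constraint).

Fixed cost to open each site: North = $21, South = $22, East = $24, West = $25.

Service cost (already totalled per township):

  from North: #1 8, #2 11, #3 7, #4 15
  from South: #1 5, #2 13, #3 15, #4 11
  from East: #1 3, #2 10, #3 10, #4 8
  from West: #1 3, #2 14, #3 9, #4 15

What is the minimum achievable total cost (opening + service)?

For any fixed open set, each township goes to its cheapest open site; total = fixed + service.
{East}: #1→East 3, #2→East 10, #3→East 10, #4→East 8. Service 31; fixed 24; total 55.
{North}: #1→North 8, #2→North 11, #3→North 7, #4→North 15. Service 41; fixed 21; total 62.
{South}: service 44 + fixed 22 = 66
{North, South, East, West}: service 28 + fixed 92 = 120
No other subset beats 55.

Minimum total cost: 55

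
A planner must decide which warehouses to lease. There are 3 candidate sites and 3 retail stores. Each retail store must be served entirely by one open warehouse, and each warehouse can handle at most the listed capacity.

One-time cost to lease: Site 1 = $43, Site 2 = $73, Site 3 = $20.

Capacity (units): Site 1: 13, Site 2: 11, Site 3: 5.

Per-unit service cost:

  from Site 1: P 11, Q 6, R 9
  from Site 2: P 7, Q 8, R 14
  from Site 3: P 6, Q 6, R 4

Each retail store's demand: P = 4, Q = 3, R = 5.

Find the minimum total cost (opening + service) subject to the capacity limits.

Minimum total cost: 145

Open {Site 1, Site 3}: P→Site 1 11·4=44, Q→Site 1 6·3=18, R→Site 3 4·5=20.
Loads: Site 1 carries 7/13, Site 3 carries 5/5. Service 82; fixed 63; total 145.
Next best feasible plan costs 150.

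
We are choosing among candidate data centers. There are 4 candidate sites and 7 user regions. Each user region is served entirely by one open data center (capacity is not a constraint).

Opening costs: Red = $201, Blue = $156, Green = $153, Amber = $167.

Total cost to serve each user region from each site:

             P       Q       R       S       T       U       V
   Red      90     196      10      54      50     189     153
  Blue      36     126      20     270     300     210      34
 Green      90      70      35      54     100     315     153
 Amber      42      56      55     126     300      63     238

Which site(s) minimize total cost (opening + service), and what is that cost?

For any fixed open set, each user region goes to its cheapest open site; total = fixed + service.
{Red, Amber}: P→Amber 42, Q→Amber 56, R→Red 10, S→Red 54, T→Red 50, U→Amber 63, V→Red 153. Service 428; fixed 368; total 796.
{Green, Amber}: P→Amber 42, Q→Amber 56, R→Green 35, S→Green 54, T→Green 100, U→Amber 63, V→Green 153. Service 503; fixed 320; total 823.
{Red, Blue, Amber}: service 303 + fixed 524 = 827
{Red, Blue, Green, Amber}: service 303 + fixed 677 = 980
No other subset beats 796.

Open Red and Amber; minimum total cost 796.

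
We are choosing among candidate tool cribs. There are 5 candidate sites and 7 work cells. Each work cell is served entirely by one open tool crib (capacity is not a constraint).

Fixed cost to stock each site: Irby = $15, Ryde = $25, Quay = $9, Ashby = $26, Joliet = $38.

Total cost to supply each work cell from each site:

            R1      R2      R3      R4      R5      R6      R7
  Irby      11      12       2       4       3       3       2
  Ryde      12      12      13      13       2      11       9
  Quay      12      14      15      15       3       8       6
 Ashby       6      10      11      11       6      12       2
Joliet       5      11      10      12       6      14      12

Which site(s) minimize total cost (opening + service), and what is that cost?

Open Irby only; minimum total cost 52.

For any fixed open set, each work cell goes to its cheapest open site; total = fixed + service.
{Irby}: R1→Irby 11, R2→Irby 12, R3→Irby 2, R4→Irby 4, R5→Irby 3, R6→Irby 3, R7→Irby 2. Service 37; fixed 15; total 52.
{Irby, Quay}: R1→Irby 11, R2→Irby 12, R3→Irby 2, R4→Irby 4, R5→Irby 3, R6→Irby 3, R7→Irby 2. Service 37; fixed 24; total 61.
{Irby, Ashby}: service 30 + fixed 41 = 71
{Irby, Ryde, Quay, Ashby, Joliet}: service 28 + fixed 113 = 141
No other subset beats 52.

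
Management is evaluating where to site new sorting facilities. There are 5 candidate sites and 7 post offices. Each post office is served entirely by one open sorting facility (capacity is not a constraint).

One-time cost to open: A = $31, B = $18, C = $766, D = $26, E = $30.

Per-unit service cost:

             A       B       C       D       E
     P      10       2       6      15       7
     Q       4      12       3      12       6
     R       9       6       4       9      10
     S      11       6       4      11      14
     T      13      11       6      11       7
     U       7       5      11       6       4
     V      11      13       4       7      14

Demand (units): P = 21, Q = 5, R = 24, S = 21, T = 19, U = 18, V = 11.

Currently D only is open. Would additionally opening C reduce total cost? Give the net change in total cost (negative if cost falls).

No — net change +137 (cost rises by 137).

Current service cost with {D}: 1216.
Adding C: each post office re-picks its cheapest; new service cost 587, saving 629.
Extra fixed cost: 766. Net change = 766 − 629 = 137.
(Totals: 1242 → 1379.)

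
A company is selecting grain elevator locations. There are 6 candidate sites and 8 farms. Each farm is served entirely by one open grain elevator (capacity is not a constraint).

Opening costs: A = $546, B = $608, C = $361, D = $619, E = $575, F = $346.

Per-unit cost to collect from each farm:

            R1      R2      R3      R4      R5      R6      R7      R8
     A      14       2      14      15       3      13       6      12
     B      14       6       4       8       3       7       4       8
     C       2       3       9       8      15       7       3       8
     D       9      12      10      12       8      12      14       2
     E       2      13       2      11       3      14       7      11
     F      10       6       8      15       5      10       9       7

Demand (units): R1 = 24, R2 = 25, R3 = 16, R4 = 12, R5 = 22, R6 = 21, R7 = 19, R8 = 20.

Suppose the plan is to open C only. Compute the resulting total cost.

Each farm is assigned to its cheapest site among the open ones.
{C}: R1→C 2·24=48, R2→C 3·25=75, R3→C 9·16=144, R4→C 8·12=96, R5→C 15·22=330, R6→C 7·21=147, R7→C 3·19=57, R8→C 8·20=160. Service 1057; fixed 361; total 1418.

Total cost: 1418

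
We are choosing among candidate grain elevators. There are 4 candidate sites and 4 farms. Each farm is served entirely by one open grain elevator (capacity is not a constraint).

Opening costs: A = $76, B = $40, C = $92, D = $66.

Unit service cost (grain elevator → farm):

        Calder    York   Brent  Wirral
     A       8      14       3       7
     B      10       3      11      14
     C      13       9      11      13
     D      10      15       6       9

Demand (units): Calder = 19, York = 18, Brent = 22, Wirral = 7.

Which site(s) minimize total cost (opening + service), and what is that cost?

For any fixed open set, each farm goes to its cheapest open site; total = fixed + service.
{A, B}: Calder→A 8·19=152, York→B 3·18=54, Brent→A 3·22=66, Wirral→A 7·7=49. Service 321; fixed 116; total 437.
{A, B, D}: Calder→A 8·19=152, York→B 3·18=54, Brent→A 3·22=66, Wirral→A 7·7=49. Service 321; fixed 182; total 503.
{A, B, C}: Calder→A 8·19=152, York→B 3·18=54, Brent→A 3·22=66, Wirral→A 7·7=49. Service 321; fixed 208; total 529.
{A, B, C, D}: Calder→A 8·19=152, York→B 3·18=54, Brent→A 3·22=66, Wirral→A 7·7=49. Service 321; fixed 274; total 595.
No other subset beats 437.

Open A and B; minimum total cost 437.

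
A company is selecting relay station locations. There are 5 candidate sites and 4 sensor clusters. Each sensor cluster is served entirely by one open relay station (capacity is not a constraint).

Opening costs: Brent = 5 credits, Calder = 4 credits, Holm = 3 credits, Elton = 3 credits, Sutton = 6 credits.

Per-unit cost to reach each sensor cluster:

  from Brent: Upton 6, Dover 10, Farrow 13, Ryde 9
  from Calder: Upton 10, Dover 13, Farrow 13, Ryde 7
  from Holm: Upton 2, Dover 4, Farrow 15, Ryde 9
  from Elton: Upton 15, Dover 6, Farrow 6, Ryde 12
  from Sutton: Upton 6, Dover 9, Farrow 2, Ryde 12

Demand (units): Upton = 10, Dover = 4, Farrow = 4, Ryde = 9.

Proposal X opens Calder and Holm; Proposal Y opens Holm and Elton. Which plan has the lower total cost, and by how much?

Proposal Y is cheaper by 11.

Proposal X: {Calder, Holm}: Upton→Holm 2·10=20, Dover→Holm 4·4=16, Farrow→Calder 13·4=52, Ryde→Calder 7·9=63. Service 151; fixed 7; total 158.
Proposal Y: {Holm, Elton}: Upton→Holm 2·10=20, Dover→Holm 4·4=16, Farrow→Elton 6·4=24, Ryde→Holm 9·9=81. Service 141; fixed 6; total 147.
Difference: |158 − 147| = 11.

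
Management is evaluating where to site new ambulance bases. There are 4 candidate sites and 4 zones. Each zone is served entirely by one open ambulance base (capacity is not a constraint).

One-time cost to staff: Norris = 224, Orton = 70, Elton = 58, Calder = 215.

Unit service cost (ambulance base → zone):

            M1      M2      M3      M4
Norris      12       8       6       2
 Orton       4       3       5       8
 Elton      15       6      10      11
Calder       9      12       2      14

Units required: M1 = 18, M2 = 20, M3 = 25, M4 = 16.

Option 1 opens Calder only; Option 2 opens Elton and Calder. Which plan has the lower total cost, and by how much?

Option 2 is cheaper by 110.

Option 1: {Calder}: M1→Calder 9·18=162, M2→Calder 12·20=240, M3→Calder 2·25=50, M4→Calder 14·16=224. Service 676; fixed 215; total 891.
Option 2: {Elton, Calder}: M1→Calder 9·18=162, M2→Elton 6·20=120, M3→Calder 2·25=50, M4→Elton 11·16=176. Service 508; fixed 273; total 781.
Difference: |891 − 781| = 110.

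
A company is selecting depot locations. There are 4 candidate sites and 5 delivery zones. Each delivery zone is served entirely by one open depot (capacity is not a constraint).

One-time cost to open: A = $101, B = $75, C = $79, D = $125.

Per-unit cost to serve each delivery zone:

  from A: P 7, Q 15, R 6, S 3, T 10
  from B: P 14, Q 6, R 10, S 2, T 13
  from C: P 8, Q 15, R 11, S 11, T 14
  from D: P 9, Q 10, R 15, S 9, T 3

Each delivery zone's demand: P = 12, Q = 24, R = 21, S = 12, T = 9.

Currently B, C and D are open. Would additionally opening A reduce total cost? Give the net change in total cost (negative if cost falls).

No — net change +5 (cost rises by 5).

Current service cost with {B, C, D}: 501.
Adding A: each delivery zone re-picks its cheapest; new service cost 405, saving 96.
Extra fixed cost: 101. Net change = 101 − 96 = 5.
(Totals: 780 → 785.)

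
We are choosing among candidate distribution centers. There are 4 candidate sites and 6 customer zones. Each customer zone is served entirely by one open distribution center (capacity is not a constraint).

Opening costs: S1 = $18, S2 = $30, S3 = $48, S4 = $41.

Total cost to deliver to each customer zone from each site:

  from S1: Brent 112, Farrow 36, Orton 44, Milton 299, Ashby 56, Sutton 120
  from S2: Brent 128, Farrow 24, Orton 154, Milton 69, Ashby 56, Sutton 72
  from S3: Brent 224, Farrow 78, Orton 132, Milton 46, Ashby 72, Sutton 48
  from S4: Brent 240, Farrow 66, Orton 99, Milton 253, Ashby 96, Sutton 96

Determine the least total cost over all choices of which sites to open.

Minimum total cost: 408

For any fixed open set, each customer zone goes to its cheapest open site; total = fixed + service.
{S1, S3}: Brent→S1 112, Farrow→S1 36, Orton→S1 44, Milton→S3 46, Ashby→S1 56, Sutton→S3 48. Service 342; fixed 66; total 408.
{S1, S2}: Brent→S1 112, Farrow→S2 24, Orton→S1 44, Milton→S2 69, Ashby→S1 56, Sutton→S2 72. Service 377; fixed 48; total 425.
{S1, S2, S3}: service 330 + fixed 96 = 426
{S1, S2, S3, S4}: service 330 + fixed 137 = 467
No other subset beats 408.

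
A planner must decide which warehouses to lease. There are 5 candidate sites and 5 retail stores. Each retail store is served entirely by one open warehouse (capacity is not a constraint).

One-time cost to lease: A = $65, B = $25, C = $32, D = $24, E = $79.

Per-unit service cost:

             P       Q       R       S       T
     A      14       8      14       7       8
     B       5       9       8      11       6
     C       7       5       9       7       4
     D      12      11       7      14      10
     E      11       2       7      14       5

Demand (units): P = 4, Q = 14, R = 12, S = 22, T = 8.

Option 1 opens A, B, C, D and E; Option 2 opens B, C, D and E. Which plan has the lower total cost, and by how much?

Option 1: {A, B, C, D, E}: P→B 5·4=20, Q→E 2·14=28, R→D 7·12=84, S→A 7·22=154, T→C 4·8=32. Service 318; fixed 225; total 543.
Option 2: {B, C, D, E}: P→B 5·4=20, Q→E 2·14=28, R→D 7·12=84, S→C 7·22=154, T→C 4·8=32. Service 318; fixed 160; total 478.
Difference: |543 − 478| = 65.

Option 2 is cheaper by 65.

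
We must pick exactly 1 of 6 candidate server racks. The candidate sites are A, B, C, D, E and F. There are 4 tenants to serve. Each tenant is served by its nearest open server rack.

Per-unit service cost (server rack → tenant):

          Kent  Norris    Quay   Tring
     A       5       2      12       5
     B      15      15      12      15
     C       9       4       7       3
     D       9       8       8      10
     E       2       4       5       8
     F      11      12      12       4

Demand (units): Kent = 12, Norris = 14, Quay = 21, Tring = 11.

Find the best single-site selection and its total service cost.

With exactly 1 open, each tenant uses its cheapest among the chosen.
{E}: Kent→E 2·12=24, Norris→E 4·14=56, Quay→E 5·21=105, Tring→E 8·11=88. Service cost 273.
{C}: service cost 344
{A}: service cost 395
Among all 6 size-1 choices, {E} is lowest.

Choose E only; total service cost 273.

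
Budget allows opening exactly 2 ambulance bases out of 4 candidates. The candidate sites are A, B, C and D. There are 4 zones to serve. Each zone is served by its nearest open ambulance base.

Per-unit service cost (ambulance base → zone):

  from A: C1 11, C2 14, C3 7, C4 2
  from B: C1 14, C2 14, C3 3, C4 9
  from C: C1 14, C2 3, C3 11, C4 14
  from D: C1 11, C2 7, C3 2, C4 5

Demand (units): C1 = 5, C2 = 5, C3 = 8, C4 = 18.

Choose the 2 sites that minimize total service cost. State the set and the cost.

With exactly 2 open, each zone uses its cheapest among the chosen.
{A, D}: C1→A 11·5=55, C2→D 7·5=35, C3→D 2·8=16, C4→A 2·18=36. Service cost 142.
{A, C}: service cost 162
{C, D}: service cost 176
Among all 6 size-2 choices, {A, D} is lowest.

Choose A and D; total service cost 142.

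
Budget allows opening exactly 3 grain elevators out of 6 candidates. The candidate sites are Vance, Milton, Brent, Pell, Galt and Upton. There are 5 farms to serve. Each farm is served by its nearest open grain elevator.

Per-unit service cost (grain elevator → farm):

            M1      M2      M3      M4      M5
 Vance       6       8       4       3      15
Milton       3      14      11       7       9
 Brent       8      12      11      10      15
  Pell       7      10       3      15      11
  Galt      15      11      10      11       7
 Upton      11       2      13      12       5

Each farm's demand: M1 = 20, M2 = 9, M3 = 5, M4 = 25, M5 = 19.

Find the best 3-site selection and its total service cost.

Choose Vance, Milton and Upton; total service cost 268.

With exactly 3 open, each farm uses its cheapest among the chosen.
{Vance, Milton, Upton}: M1→Milton 3·20=60, M2→Upton 2·9=18, M3→Vance 4·5=20, M4→Vance 3·25=75, M5→Upton 5·19=95. Service cost 268.
{Vance, Pell, Upton}: service cost 323
{Vance, Brent, Upton}: service cost 328
Among all 20 size-3 choices, {Vance, Milton, Upton} is lowest.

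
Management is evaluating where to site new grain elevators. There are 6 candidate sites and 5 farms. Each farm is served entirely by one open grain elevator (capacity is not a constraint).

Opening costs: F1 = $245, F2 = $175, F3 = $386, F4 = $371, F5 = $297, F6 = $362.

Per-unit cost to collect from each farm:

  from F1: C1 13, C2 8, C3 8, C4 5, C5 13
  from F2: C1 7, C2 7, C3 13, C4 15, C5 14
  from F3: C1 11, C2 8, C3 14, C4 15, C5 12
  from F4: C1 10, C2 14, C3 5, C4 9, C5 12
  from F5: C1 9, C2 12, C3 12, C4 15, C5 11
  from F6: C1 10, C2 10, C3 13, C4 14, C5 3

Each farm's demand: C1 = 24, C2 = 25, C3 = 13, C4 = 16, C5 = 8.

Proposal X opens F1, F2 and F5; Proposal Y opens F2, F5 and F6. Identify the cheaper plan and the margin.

Proposal X: {F1, F2, F5}: C1→F2 7·24=168, C2→F2 7·25=175, C3→F1 8·13=104, C4→F1 5·16=80, C5→F5 11·8=88. Service 615; fixed 717; total 1332.
Proposal Y: {F2, F5, F6}: C1→F2 7·24=168, C2→F2 7·25=175, C3→F5 12·13=156, C4→F6 14·16=224, C5→F6 3·8=24. Service 747; fixed 834; total 1581.
Difference: |1332 − 1581| = 249.

Proposal X is cheaper by 249.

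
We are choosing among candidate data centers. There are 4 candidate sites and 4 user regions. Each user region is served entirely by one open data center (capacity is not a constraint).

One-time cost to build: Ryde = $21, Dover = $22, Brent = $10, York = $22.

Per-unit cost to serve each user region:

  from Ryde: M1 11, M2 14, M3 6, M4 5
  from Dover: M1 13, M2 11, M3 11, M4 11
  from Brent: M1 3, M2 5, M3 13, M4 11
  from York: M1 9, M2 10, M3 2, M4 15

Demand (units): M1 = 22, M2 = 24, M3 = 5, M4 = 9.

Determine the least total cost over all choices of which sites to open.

For any fixed open set, each user region goes to its cheapest open site; total = fixed + service.
{Ryde, Brent}: M1→Brent 3·22=66, M2→Brent 5·24=120, M3→Ryde 6·5=30, M4→Ryde 5·9=45. Service 261; fixed 31; total 292.
{Ryde, Brent, York}: service 241 + fixed 53 = 294
{Ryde, Dover, Brent}: M1→Brent 3·22=66, M2→Brent 5·24=120, M3→Ryde 6·5=30, M4→Ryde 5·9=45. Service 261; fixed 53; total 314.
{Ryde, Dover, Brent, York}: M1→Brent 3·22=66, M2→Brent 5·24=120, M3→York 2·5=10, M4→Ryde 5·9=45. Service 241; fixed 75; total 316.
No other subset beats 292.

Minimum total cost: 292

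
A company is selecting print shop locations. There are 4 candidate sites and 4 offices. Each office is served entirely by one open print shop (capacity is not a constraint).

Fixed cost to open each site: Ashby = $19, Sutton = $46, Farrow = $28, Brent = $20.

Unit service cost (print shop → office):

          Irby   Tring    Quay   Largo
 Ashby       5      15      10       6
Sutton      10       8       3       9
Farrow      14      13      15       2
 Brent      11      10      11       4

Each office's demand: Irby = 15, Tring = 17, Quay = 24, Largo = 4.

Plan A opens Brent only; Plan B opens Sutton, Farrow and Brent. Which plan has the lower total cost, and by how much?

Plan B is cheaper by 175.

Plan A: {Brent}: Irby→Brent 11·15=165, Tring→Brent 10·17=170, Quay→Brent 11·24=264, Largo→Brent 4·4=16. Service 615; fixed 20; total 635.
Plan B: {Sutton, Farrow, Brent}: Irby→Sutton 10·15=150, Tring→Sutton 8·17=136, Quay→Sutton 3·24=72, Largo→Farrow 2·4=8. Service 366; fixed 94; total 460.
Difference: |635 − 460| = 175.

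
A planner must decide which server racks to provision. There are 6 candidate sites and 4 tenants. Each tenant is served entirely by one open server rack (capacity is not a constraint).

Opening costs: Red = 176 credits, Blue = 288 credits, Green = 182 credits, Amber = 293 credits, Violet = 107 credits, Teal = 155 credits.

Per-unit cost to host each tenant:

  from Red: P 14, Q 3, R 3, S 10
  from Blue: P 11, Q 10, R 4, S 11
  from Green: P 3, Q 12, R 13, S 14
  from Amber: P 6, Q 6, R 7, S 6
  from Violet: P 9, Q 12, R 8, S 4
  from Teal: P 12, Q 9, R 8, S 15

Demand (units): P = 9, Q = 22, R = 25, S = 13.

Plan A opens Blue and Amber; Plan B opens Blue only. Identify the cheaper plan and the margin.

Plan B is cheaper by 95.

Plan A: {Blue, Amber}: P→Amber 6·9=54, Q→Amber 6·22=132, R→Blue 4·25=100, S→Amber 6·13=78. Service 364; fixed 581; total 945.
Plan B: {Blue}: P→Blue 11·9=99, Q→Blue 10·22=220, R→Blue 4·25=100, S→Blue 11·13=143. Service 562; fixed 288; total 850.
Difference: |945 − 850| = 95.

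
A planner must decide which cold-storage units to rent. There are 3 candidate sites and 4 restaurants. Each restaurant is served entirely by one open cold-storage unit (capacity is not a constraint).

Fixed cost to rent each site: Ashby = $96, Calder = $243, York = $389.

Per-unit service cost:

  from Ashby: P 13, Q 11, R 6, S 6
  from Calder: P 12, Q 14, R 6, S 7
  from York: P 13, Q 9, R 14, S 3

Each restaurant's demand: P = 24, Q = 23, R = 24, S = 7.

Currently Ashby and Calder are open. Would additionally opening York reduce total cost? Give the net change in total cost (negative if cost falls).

Current service cost with {Ashby, Calder}: 727.
Adding York: each restaurant re-picks its cheapest; new service cost 660, saving 67.
Extra fixed cost: 389. Net change = 389 − 67 = 322.
(Totals: 1066 → 1388.)

No — net change +322 (cost rises by 322).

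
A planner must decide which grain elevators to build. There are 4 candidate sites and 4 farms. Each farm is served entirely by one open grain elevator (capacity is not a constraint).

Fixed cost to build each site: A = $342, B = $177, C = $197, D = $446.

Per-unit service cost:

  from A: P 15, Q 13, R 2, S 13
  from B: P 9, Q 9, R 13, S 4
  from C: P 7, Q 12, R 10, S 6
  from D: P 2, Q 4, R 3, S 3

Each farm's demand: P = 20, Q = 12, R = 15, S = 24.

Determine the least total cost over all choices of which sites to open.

Minimum total cost: 651

For any fixed open set, each farm goes to its cheapest open site; total = fixed + service.
{D}: P→D 2·20=40, Q→D 4·12=48, R→D 3·15=45, S→D 3·24=72. Service 205; fixed 446; total 651.
{B}: service 579 + fixed 177 = 756
{C}: service 578 + fixed 197 = 775
{A, B, C, D}: P→D 2·20=40, Q→D 4·12=48, R→A 2·15=30, S→D 3·24=72. Service 190; fixed 1162; total 1352.
No other subset beats 651.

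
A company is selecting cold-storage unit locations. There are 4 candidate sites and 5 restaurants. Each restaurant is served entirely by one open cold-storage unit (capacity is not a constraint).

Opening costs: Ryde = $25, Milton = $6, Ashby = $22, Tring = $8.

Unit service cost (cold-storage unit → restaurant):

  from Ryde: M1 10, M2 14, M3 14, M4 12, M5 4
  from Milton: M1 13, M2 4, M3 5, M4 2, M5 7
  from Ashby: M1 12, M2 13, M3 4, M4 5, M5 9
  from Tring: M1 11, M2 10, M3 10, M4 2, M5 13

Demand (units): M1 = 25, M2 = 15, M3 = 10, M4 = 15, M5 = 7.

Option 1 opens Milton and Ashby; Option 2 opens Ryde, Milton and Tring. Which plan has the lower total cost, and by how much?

Option 2 is cheaper by 50.

Option 1: {Milton, Ashby}: M1→Ashby 12·25=300, M2→Milton 4·15=60, M3→Ashby 4·10=40, M4→Milton 2·15=30, M5→Milton 7·7=49. Service 479; fixed 28; total 507.
Option 2: {Ryde, Milton, Tring}: M1→Ryde 10·25=250, M2→Milton 4·15=60, M3→Milton 5·10=50, M4→Milton 2·15=30, M5→Ryde 4·7=28. Service 418; fixed 39; total 457.
Difference: |507 − 457| = 50.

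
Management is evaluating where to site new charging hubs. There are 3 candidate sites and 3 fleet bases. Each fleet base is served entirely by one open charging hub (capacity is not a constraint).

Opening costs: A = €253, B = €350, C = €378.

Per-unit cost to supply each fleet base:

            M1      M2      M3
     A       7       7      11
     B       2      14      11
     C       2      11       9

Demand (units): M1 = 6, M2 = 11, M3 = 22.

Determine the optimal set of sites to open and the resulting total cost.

Open A only; minimum total cost 614.

For any fixed open set, each fleet base goes to its cheapest open site; total = fixed + service.
{A}: M1→A 7·6=42, M2→A 7·11=77, M3→A 11·22=242. Service 361; fixed 253; total 614.
{C}: service 331 + fixed 378 = 709
{B}: service 408 + fixed 350 = 758
{A, B, C}: service 287 + fixed 981 = 1268
No other subset beats 614.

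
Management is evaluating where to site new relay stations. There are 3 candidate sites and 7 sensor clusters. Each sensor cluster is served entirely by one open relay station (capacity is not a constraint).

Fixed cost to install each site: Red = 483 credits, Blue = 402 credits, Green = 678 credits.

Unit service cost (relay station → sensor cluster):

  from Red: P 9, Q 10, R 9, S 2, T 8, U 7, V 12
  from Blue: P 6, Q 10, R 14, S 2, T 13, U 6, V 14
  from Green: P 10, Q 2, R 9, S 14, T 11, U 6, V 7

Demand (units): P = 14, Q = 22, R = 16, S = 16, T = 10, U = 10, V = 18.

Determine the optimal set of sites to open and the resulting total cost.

For any fixed open set, each sensor cluster goes to its cheapest open site; total = fixed + service.
{Red}: P→Red 9·14=126, Q→Red 10·22=220, R→Red 9·16=144, S→Red 2·16=32, T→Red 8·10=80, U→Red 7·10=70, V→Red 12·18=216. Service 888; fixed 483; total 1371.
{Blue}: service 1002 + fixed 402 = 1404
{Green}: P→Green 10·14=140, Q→Green 2·22=44, R→Green 9·16=144, S→Green 14·16=224, T→Green 11·10=110, U→Green 6·10=60, V→Green 7·18=126. Service 848; fixed 678; total 1526.
{Red, Blue, Green}: service 570 + fixed 1563 = 2133
No other subset beats 1371.

Open Red only; minimum total cost 1371.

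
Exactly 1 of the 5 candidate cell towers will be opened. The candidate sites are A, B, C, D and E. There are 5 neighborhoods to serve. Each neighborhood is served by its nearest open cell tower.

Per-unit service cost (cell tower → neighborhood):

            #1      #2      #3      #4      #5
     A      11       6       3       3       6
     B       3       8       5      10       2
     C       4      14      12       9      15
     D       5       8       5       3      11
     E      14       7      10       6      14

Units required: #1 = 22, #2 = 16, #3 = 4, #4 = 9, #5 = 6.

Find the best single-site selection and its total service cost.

With exactly 1 open, each neighborhood uses its cheapest among the chosen.
{B}: #1→B 3·22=66, #2→B 8·16=128, #3→B 5·4=20, #4→B 10·9=90, #5→B 2·6=12. Service cost 316.
{D}: service cost 351
{A}: service cost 413
Among all 5 size-1 choices, {B} is lowest.

Choose B only; total service cost 316.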